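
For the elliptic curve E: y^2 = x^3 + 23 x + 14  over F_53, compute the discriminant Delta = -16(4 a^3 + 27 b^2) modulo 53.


4 a^3 + 27 b^2 = 4*23^3 + 27*14^2 = 48668 + 5292 = 53960
Delta = -16 * (53960) = -863360
Delta mod 53 = 10

Delta = 10 (mod 53)


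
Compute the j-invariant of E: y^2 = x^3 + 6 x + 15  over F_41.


Delta = -16(4 a^3 + 27 b^2) mod 41 = 4
-1728 * (4 a)^3 = -1728 * (4*6)^3 mod 41 = 40
j = 40 * 4^(-1) mod 41 = 10

j = 10 (mod 41)


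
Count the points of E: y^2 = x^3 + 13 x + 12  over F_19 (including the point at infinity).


For each x in F_19, count y with y^2 = x^3 + 13 x + 12 mod 19:
  x = 1: RHS = 7, y in [8, 11]  -> 2 point(s)
  x = 7: RHS = 9, y in [3, 16]  -> 2 point(s)
  x = 8: RHS = 1, y in [1, 18]  -> 2 point(s)
  x = 11: RHS = 4, y in [2, 17]  -> 2 point(s)
  x = 17: RHS = 16, y in [4, 15]  -> 2 point(s)
  x = 18: RHS = 17, y in [6, 13]  -> 2 point(s)
Affine points: 12. Add the point at infinity: total = 13.

#E(F_19) = 13


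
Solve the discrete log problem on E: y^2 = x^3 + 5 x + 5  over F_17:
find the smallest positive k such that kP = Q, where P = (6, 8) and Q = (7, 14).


Enumerate multiples of P until we hit Q = (7, 14):
  1P = (6, 8)
  2P = (7, 3)
  3P = (12, 5)
  4P = (12, 12)
  5P = (7, 14)
Match found at i = 5.

k = 5


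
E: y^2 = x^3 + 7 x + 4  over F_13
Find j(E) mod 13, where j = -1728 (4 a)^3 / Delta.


Delta = -16(4 a^3 + 27 b^2) mod 13 = 9
-1728 * (4 a)^3 = -1728 * (4*7)^3 mod 13 = 8
j = 8 * 9^(-1) mod 13 = 11

j = 11 (mod 13)


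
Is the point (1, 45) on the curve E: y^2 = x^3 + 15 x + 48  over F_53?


Check whether y^2 = x^3 + 15 x + 48 (mod 53) for (x, y) = (1, 45).
LHS: y^2 = 45^2 mod 53 = 11
RHS: x^3 + 15 x + 48 = 1^3 + 15*1 + 48 mod 53 = 11
LHS = RHS

Yes, on the curve


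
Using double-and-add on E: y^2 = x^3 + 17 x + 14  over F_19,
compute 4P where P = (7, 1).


k = 4 = 100_2 (binary, LSB first: 001)
Double-and-add from P = (7, 1):
  bit 0 = 0: acc unchanged = O
  bit 1 = 0: acc unchanged = O
  bit 2 = 1: acc = O + (10, 5) = (10, 5)

4P = (10, 5)


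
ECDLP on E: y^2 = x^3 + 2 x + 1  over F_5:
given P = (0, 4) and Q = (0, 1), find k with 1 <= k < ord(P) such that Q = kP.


Enumerate multiples of P until we hit Q = (0, 1):
  1P = (0, 4)
  2P = (1, 2)
  3P = (3, 2)
  4P = (3, 3)
  5P = (1, 3)
  6P = (0, 1)
Match found at i = 6.

k = 6


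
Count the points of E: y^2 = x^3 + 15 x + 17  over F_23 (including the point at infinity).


For each x in F_23, count y with y^2 = x^3 + 15 x + 17 mod 23:
  x = 2: RHS = 9, y in [3, 20]  -> 2 point(s)
  x = 4: RHS = 3, y in [7, 16]  -> 2 point(s)
  x = 6: RHS = 1, y in [1, 22]  -> 2 point(s)
  x = 11: RHS = 18, y in [8, 15]  -> 2 point(s)
  x = 12: RHS = 16, y in [4, 19]  -> 2 point(s)
  x = 14: RHS = 4, y in [2, 21]  -> 2 point(s)
  x = 15: RHS = 6, y in [11, 12]  -> 2 point(s)
  x = 16: RHS = 6, y in [11, 12]  -> 2 point(s)
  x = 18: RHS = 1, y in [1, 22]  -> 2 point(s)
  x = 19: RHS = 8, y in [10, 13]  -> 2 point(s)
  x = 21: RHS = 2, y in [5, 18]  -> 2 point(s)
  x = 22: RHS = 1, y in [1, 22]  -> 2 point(s)
Affine points: 24. Add the point at infinity: total = 25.

#E(F_23) = 25


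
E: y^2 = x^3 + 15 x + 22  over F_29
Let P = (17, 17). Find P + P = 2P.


Doubling: s = (3 x1^2 + a) / (2 y1)
s = (3*17^2 + 15) / (2*17) mod 29 = 14
x3 = s^2 - 2 x1 mod 29 = 14^2 - 2*17 = 17
y3 = s (x1 - x3) - y1 mod 29 = 14 * (17 - 17) - 17 = 12

2P = (17, 12)


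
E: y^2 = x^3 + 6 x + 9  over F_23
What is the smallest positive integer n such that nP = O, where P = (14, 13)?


Compute successive multiples of P until we hit O:
  1P = (14, 13)
  2P = (7, 16)
  3P = (5, 16)
  4P = (22, 5)
  5P = (11, 7)
  6P = (2, 11)
  7P = (0, 20)
  8P = (15, 22)
  ... (continuing to 27P)
  27P = O

ord(P) = 27


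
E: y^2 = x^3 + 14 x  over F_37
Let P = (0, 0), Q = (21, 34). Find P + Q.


P != Q, so use the chord formula.
s = (y2 - y1) / (x2 - x1) = (34) / (21) mod 37 = 21
x3 = s^2 - x1 - x2 mod 37 = 21^2 - 0 - 21 = 13
y3 = s (x1 - x3) - y1 mod 37 = 21 * (0 - 13) - 0 = 23

P + Q = (13, 23)


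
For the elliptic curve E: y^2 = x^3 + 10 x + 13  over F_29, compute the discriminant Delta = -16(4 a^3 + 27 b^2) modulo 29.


4 a^3 + 27 b^2 = 4*10^3 + 27*13^2 = 4000 + 4563 = 8563
Delta = -16 * (8563) = -137008
Delta mod 29 = 17

Delta = 17 (mod 29)


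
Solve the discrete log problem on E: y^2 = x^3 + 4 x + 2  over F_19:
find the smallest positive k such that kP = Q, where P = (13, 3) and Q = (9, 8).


Enumerate multiples of P until we hit Q = (9, 8):
  1P = (13, 3)
  2P = (10, 15)
  3P = (12, 12)
  4P = (18, 4)
  5P = (4, 14)
  6P = (11, 3)
  7P = (14, 16)
  8P = (9, 11)
  9P = (1, 11)
  10P = (16, 18)
  11P = (15, 6)
  12P = (17, 10)
  13P = (17, 9)
  14P = (15, 13)
  15P = (16, 1)
  16P = (1, 8)
  17P = (9, 8)
Match found at i = 17.

k = 17


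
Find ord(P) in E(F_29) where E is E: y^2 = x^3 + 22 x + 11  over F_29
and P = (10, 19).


Compute successive multiples of P until we hit O:
  1P = (10, 19)
  2P = (22, 6)
  3P = (2, 11)
  4P = (18, 2)
  5P = (25, 2)
  6P = (19, 26)
  7P = (16, 15)
  8P = (26, 11)
  ... (continuing to 24P)
  24P = O

ord(P) = 24


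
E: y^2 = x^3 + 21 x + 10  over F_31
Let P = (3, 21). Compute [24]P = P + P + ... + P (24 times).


k = 24 = 11000_2 (binary, LSB first: 00011)
Double-and-add from P = (3, 21):
  bit 0 = 0: acc unchanged = O
  bit 1 = 0: acc unchanged = O
  bit 2 = 0: acc unchanged = O
  bit 3 = 1: acc = O + (14, 17) = (14, 17)
  bit 4 = 1: acc = (14, 17) + (13, 0) = (14, 14)

24P = (14, 14)


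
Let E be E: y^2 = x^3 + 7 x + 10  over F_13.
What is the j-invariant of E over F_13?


Delta = -16(4 a^3 + 27 b^2) mod 13 = 4
-1728 * (4 a)^3 = -1728 * (4*7)^3 mod 13 = 8
j = 8 * 4^(-1) mod 13 = 2

j = 2 (mod 13)


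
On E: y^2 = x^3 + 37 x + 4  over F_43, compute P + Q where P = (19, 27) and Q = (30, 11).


P != Q, so use the chord formula.
s = (y2 - y1) / (x2 - x1) = (27) / (11) mod 43 = 22
x3 = s^2 - x1 - x2 mod 43 = 22^2 - 19 - 30 = 5
y3 = s (x1 - x3) - y1 mod 43 = 22 * (19 - 5) - 27 = 23

P + Q = (5, 23)


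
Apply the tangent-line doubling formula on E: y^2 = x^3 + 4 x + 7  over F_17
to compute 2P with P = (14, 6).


Doubling: s = (3 x1^2 + a) / (2 y1)
s = (3*14^2 + 4) / (2*6) mod 17 = 4
x3 = s^2 - 2 x1 mod 17 = 4^2 - 2*14 = 5
y3 = s (x1 - x3) - y1 mod 17 = 4 * (14 - 5) - 6 = 13

2P = (5, 13)


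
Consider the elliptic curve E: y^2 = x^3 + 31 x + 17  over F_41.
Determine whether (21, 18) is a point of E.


Check whether y^2 = x^3 + 31 x + 17 (mod 41) for (x, y) = (21, 18).
LHS: y^2 = 18^2 mod 41 = 37
RHS: x^3 + 31 x + 17 = 21^3 + 31*21 + 17 mod 41 = 7
LHS != RHS

No, not on the curve


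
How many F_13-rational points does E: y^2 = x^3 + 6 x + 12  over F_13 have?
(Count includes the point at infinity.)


For each x in F_13, count y with y^2 = x^3 + 6 x + 12 mod 13:
  x = 0: RHS = 12, y in [5, 8]  -> 2 point(s)
  x = 4: RHS = 9, y in [3, 10]  -> 2 point(s)
  x = 6: RHS = 4, y in [2, 11]  -> 2 point(s)
  x = 8: RHS = 0, y in [0]  -> 1 point(s)
Affine points: 7. Add the point at infinity: total = 8.

#E(F_13) = 8


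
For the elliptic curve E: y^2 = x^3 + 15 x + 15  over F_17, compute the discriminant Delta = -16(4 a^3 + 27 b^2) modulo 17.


4 a^3 + 27 b^2 = 4*15^3 + 27*15^2 = 13500 + 6075 = 19575
Delta = -16 * (19575) = -313200
Delta mod 17 = 8

Delta = 8 (mod 17)


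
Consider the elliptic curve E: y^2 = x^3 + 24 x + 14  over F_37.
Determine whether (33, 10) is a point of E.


Check whether y^2 = x^3 + 24 x + 14 (mod 37) for (x, y) = (33, 10).
LHS: y^2 = 10^2 mod 37 = 26
RHS: x^3 + 24 x + 14 = 33^3 + 24*33 + 14 mod 37 = 2
LHS != RHS

No, not on the curve


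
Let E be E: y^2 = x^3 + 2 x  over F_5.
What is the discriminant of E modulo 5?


4 a^3 + 27 b^2 = 4*2^3 + 27*0^2 = 32 + 0 = 32
Delta = -16 * (32) = -512
Delta mod 5 = 3

Delta = 3 (mod 5)


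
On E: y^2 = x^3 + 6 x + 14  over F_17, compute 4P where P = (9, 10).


k = 4 = 100_2 (binary, LSB first: 001)
Double-and-add from P = (9, 10):
  bit 0 = 0: acc unchanged = O
  bit 1 = 0: acc unchanged = O
  bit 2 = 1: acc = O + (2, 0) = (2, 0)

4P = (2, 0)


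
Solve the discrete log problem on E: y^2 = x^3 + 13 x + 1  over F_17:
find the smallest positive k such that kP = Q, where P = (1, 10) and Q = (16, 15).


Enumerate multiples of P until we hit Q = (16, 15):
  1P = (1, 10)
  2P = (0, 1)
  3P = (12, 10)
  4P = (4, 7)
  5P = (13, 2)
  6P = (11, 8)
  7P = (3, 4)
  8P = (5, 2)
  9P = (15, 1)
  10P = (10, 14)
  11P = (2, 16)
  12P = (16, 2)
  13P = (16, 15)
Match found at i = 13.

k = 13


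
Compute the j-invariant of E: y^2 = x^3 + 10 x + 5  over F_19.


Delta = -16(4 a^3 + 27 b^2) mod 19 = 3
-1728 * (4 a)^3 = -1728 * (4*10)^3 mod 19 = 8
j = 8 * 3^(-1) mod 19 = 9

j = 9 (mod 19)


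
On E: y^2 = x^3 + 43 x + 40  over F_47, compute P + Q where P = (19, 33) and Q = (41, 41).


P != Q, so use the chord formula.
s = (y2 - y1) / (x2 - x1) = (8) / (22) mod 47 = 26
x3 = s^2 - x1 - x2 mod 47 = 26^2 - 19 - 41 = 5
y3 = s (x1 - x3) - y1 mod 47 = 26 * (19 - 5) - 33 = 2

P + Q = (5, 2)


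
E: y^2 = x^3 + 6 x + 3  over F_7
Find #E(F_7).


For each x in F_7, count y with y^2 = x^3 + 6 x + 3 mod 7:
  x = 2: RHS = 2, y in [3, 4]  -> 2 point(s)
  x = 4: RHS = 0, y in [0]  -> 1 point(s)
  x = 5: RHS = 4, y in [2, 5]  -> 2 point(s)
Affine points: 5. Add the point at infinity: total = 6.

#E(F_7) = 6


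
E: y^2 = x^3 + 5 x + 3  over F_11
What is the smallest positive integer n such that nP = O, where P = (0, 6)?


Compute successive multiples of P until we hit O:
  1P = (0, 6)
  2P = (3, 1)
  3P = (1, 3)
  4P = (8, 7)
  5P = (8, 4)
  6P = (1, 8)
  7P = (3, 10)
  8P = (0, 5)
  ... (continuing to 9P)
  9P = O

ord(P) = 9


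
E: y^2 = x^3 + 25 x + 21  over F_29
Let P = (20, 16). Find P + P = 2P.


Doubling: s = (3 x1^2 + a) / (2 y1)
s = (3*20^2 + 25) / (2*16) mod 29 = 12
x3 = s^2 - 2 x1 mod 29 = 12^2 - 2*20 = 17
y3 = s (x1 - x3) - y1 mod 29 = 12 * (20 - 17) - 16 = 20

2P = (17, 20)


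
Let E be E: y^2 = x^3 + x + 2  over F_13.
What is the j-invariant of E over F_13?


Delta = -16(4 a^3 + 27 b^2) mod 13 = 2
-1728 * (4 a)^3 = -1728 * (4*1)^3 mod 13 = 12
j = 12 * 2^(-1) mod 13 = 6

j = 6 (mod 13)


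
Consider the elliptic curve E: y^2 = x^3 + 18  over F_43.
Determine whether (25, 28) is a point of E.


Check whether y^2 = x^3 + 0 x + 18 (mod 43) for (x, y) = (25, 28).
LHS: y^2 = 28^2 mod 43 = 10
RHS: x^3 + 0 x + 18 = 25^3 + 0*25 + 18 mod 43 = 34
LHS != RHS

No, not on the curve


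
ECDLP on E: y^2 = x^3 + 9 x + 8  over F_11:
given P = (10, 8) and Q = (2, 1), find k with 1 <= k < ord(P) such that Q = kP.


Enumerate multiples of P until we hit Q = (2, 1):
  1P = (10, 8)
  2P = (6, 6)
  3P = (9, 9)
  4P = (4, 8)
  5P = (8, 3)
  6P = (2, 1)
Match found at i = 6.

k = 6


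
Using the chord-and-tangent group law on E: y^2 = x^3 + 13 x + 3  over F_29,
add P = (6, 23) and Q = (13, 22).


P != Q, so use the chord formula.
s = (y2 - y1) / (x2 - x1) = (28) / (7) mod 29 = 4
x3 = s^2 - x1 - x2 mod 29 = 4^2 - 6 - 13 = 26
y3 = s (x1 - x3) - y1 mod 29 = 4 * (6 - 26) - 23 = 13

P + Q = (26, 13)


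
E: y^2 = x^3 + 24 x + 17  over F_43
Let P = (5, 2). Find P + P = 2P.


Doubling: s = (3 x1^2 + a) / (2 y1)
s = (3*5^2 + 24) / (2*2) mod 43 = 14
x3 = s^2 - 2 x1 mod 43 = 14^2 - 2*5 = 14
y3 = s (x1 - x3) - y1 mod 43 = 14 * (5 - 14) - 2 = 1

2P = (14, 1)


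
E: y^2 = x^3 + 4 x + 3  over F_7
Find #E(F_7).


For each x in F_7, count y with y^2 = x^3 + 4 x + 3 mod 7:
  x = 1: RHS = 1, y in [1, 6]  -> 2 point(s)
  x = 3: RHS = 0, y in [0]  -> 1 point(s)
  x = 5: RHS = 1, y in [1, 6]  -> 2 point(s)
Affine points: 5. Add the point at infinity: total = 6.

#E(F_7) = 6


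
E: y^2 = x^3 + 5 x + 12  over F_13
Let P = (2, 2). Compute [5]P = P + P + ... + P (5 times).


k = 5 = 101_2 (binary, LSB first: 101)
Double-and-add from P = (2, 2):
  bit 0 = 1: acc = O + (2, 2) = (2, 2)
  bit 1 = 0: acc unchanged = (2, 2)
  bit 2 = 1: acc = (2, 2) + (7, 0) = (0, 5)

5P = (0, 5)


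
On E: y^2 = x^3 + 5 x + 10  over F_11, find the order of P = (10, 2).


Compute successive multiples of P until we hit O:
  1P = (10, 2)
  2P = (6, 6)
  3P = (7, 6)
  4P = (8, 10)
  5P = (9, 5)
  6P = (1, 4)
  7P = (1, 7)
  8P = (9, 6)
  ... (continuing to 13P)
  13P = O

ord(P) = 13


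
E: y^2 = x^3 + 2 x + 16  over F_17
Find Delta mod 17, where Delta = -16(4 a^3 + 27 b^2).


4 a^3 + 27 b^2 = 4*2^3 + 27*16^2 = 32 + 6912 = 6944
Delta = -16 * (6944) = -111104
Delta mod 17 = 8

Delta = 8 (mod 17)


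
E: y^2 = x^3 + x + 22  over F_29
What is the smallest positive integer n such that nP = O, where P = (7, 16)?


Compute successive multiples of P until we hit O:
  1P = (7, 16)
  2P = (16, 4)
  3P = (11, 28)
  4P = (20, 3)
  5P = (3, 9)
  6P = (13, 17)
  7P = (5, 23)
  8P = (22, 22)
  ... (continuing to 35P)
  35P = O

ord(P) = 35


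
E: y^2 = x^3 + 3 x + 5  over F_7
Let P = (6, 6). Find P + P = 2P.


Doubling: s = (3 x1^2 + a) / (2 y1)
s = (3*6^2 + 3) / (2*6) mod 7 = 4
x3 = s^2 - 2 x1 mod 7 = 4^2 - 2*6 = 4
y3 = s (x1 - x3) - y1 mod 7 = 4 * (6 - 4) - 6 = 2

2P = (4, 2)


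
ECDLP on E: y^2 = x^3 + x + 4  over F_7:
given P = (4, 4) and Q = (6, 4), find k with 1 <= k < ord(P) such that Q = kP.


Enumerate multiples of P until we hit Q = (6, 4):
  1P = (4, 4)
  2P = (6, 3)
  3P = (6, 4)
Match found at i = 3.

k = 3


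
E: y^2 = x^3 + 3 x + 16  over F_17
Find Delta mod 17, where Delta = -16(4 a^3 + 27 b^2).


4 a^3 + 27 b^2 = 4*3^3 + 27*16^2 = 108 + 6912 = 7020
Delta = -16 * (7020) = -112320
Delta mod 17 = 16

Delta = 16 (mod 17)


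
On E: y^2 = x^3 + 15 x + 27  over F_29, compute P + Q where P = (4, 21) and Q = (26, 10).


P != Q, so use the chord formula.
s = (y2 - y1) / (x2 - x1) = (18) / (22) mod 29 = 14
x3 = s^2 - x1 - x2 mod 29 = 14^2 - 4 - 26 = 21
y3 = s (x1 - x3) - y1 mod 29 = 14 * (4 - 21) - 21 = 2

P + Q = (21, 2)


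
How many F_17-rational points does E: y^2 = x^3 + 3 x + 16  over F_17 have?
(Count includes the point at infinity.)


For each x in F_17, count y with y^2 = x^3 + 3 x + 16 mod 17:
  x = 0: RHS = 16, y in [4, 13]  -> 2 point(s)
  x = 2: RHS = 13, y in [8, 9]  -> 2 point(s)
  x = 3: RHS = 1, y in [1, 16]  -> 2 point(s)
  x = 8: RHS = 8, y in [5, 12]  -> 2 point(s)
  x = 10: RHS = 9, y in [3, 14]  -> 2 point(s)
  x = 13: RHS = 8, y in [5, 12]  -> 2 point(s)
  x = 15: RHS = 2, y in [6, 11]  -> 2 point(s)
Affine points: 14. Add the point at infinity: total = 15.

#E(F_17) = 15


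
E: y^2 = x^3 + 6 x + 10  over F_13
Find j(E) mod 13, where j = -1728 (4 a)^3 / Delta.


Delta = -16(4 a^3 + 27 b^2) mod 13 = 7
-1728 * (4 a)^3 = -1728 * (4*6)^3 mod 13 = 5
j = 5 * 7^(-1) mod 13 = 10

j = 10 (mod 13)


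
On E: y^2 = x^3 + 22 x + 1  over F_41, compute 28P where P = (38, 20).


k = 28 = 11100_2 (binary, LSB first: 00111)
Double-and-add from P = (38, 20):
  bit 0 = 0: acc unchanged = O
  bit 1 = 0: acc unchanged = O
  bit 2 = 1: acc = O + (19, 29) = (19, 29)
  bit 3 = 1: acc = (19, 29) + (5, 20) = (8, 22)
  bit 4 = 1: acc = (8, 22) + (10, 14) = (39, 20)

28P = (39, 20)


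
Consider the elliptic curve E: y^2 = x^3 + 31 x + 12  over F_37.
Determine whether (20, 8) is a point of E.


Check whether y^2 = x^3 + 31 x + 12 (mod 37) for (x, y) = (20, 8).
LHS: y^2 = 8^2 mod 37 = 27
RHS: x^3 + 31 x + 12 = 20^3 + 31*20 + 12 mod 37 = 11
LHS != RHS

No, not on the curve


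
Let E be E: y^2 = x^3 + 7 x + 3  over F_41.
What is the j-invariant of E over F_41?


Delta = -16(4 a^3 + 27 b^2) mod 41 = 31
-1728 * (4 a)^3 = -1728 * (4*7)^3 mod 41 = 21
j = 21 * 31^(-1) mod 41 = 2

j = 2 (mod 41)


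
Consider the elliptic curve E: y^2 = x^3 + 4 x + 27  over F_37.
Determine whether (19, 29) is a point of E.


Check whether y^2 = x^3 + 4 x + 27 (mod 37) for (x, y) = (19, 29).
LHS: y^2 = 29^2 mod 37 = 27
RHS: x^3 + 4 x + 27 = 19^3 + 4*19 + 27 mod 37 = 6
LHS != RHS

No, not on the curve


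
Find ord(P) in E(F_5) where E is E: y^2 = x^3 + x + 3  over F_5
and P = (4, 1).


Compute successive multiples of P until we hit O:
  1P = (4, 1)
  2P = (1, 0)
  3P = (4, 4)
  4P = O

ord(P) = 4


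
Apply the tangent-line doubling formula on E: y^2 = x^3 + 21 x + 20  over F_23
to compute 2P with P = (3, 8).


Doubling: s = (3 x1^2 + a) / (2 y1)
s = (3*3^2 + 21) / (2*8) mod 23 = 3
x3 = s^2 - 2 x1 mod 23 = 3^2 - 2*3 = 3
y3 = s (x1 - x3) - y1 mod 23 = 3 * (3 - 3) - 8 = 15

2P = (3, 15)


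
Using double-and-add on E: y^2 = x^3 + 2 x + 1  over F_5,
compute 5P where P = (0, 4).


k = 5 = 101_2 (binary, LSB first: 101)
Double-and-add from P = (0, 4):
  bit 0 = 1: acc = O + (0, 4) = (0, 4)
  bit 1 = 0: acc unchanged = (0, 4)
  bit 2 = 1: acc = (0, 4) + (3, 3) = (1, 3)

5P = (1, 3)


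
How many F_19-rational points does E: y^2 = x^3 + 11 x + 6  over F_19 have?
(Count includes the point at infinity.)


For each x in F_19, count y with y^2 = x^3 + 11 x + 6 mod 19:
  x = 0: RHS = 6, y in [5, 14]  -> 2 point(s)
  x = 2: RHS = 17, y in [6, 13]  -> 2 point(s)
  x = 3: RHS = 9, y in [3, 16]  -> 2 point(s)
  x = 4: RHS = 0, y in [0]  -> 1 point(s)
  x = 8: RHS = 17, y in [6, 13]  -> 2 point(s)
  x = 9: RHS = 17, y in [6, 13]  -> 2 point(s)
  x = 12: RHS = 4, y in [2, 17]  -> 2 point(s)
  x = 13: RHS = 9, y in [3, 16]  -> 2 point(s)
  x = 14: RHS = 16, y in [4, 15]  -> 2 point(s)
Affine points: 17. Add the point at infinity: total = 18.

#E(F_19) = 18


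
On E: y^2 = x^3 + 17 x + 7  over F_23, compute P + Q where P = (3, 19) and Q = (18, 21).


P != Q, so use the chord formula.
s = (y2 - y1) / (x2 - x1) = (2) / (15) mod 23 = 17
x3 = s^2 - x1 - x2 mod 23 = 17^2 - 3 - 18 = 15
y3 = s (x1 - x3) - y1 mod 23 = 17 * (3 - 15) - 19 = 7

P + Q = (15, 7)


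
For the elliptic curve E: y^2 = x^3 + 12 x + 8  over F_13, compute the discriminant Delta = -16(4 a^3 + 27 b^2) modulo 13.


4 a^3 + 27 b^2 = 4*12^3 + 27*8^2 = 6912 + 1728 = 8640
Delta = -16 * (8640) = -138240
Delta mod 13 = 2

Delta = 2 (mod 13)


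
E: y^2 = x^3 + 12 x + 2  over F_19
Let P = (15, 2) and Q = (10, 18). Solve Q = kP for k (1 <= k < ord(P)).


Enumerate multiples of P until we hit Q = (10, 18):
  1P = (15, 2)
  2P = (5, 15)
  3P = (10, 1)
  4P = (10, 18)
Match found at i = 4.

k = 4


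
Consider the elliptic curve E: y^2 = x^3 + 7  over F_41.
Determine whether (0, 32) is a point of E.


Check whether y^2 = x^3 + 0 x + 7 (mod 41) for (x, y) = (0, 32).
LHS: y^2 = 32^2 mod 41 = 40
RHS: x^3 + 0 x + 7 = 0^3 + 0*0 + 7 mod 41 = 7
LHS != RHS

No, not on the curve


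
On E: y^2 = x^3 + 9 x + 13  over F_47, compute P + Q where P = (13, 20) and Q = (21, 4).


P != Q, so use the chord formula.
s = (y2 - y1) / (x2 - x1) = (31) / (8) mod 47 = 45
x3 = s^2 - x1 - x2 mod 47 = 45^2 - 13 - 21 = 17
y3 = s (x1 - x3) - y1 mod 47 = 45 * (13 - 17) - 20 = 35

P + Q = (17, 35)


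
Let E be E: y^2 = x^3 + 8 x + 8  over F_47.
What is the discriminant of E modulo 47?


4 a^3 + 27 b^2 = 4*8^3 + 27*8^2 = 2048 + 1728 = 3776
Delta = -16 * (3776) = -60416
Delta mod 47 = 26

Delta = 26 (mod 47)


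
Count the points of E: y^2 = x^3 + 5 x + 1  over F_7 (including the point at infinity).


For each x in F_7, count y with y^2 = x^3 + 5 x + 1 mod 7:
  x = 0: RHS = 1, y in [1, 6]  -> 2 point(s)
  x = 1: RHS = 0, y in [0]  -> 1 point(s)
  x = 3: RHS = 1, y in [1, 6]  -> 2 point(s)
  x = 4: RHS = 1, y in [1, 6]  -> 2 point(s)
  x = 5: RHS = 4, y in [2, 5]  -> 2 point(s)
  x = 6: RHS = 2, y in [3, 4]  -> 2 point(s)
Affine points: 11. Add the point at infinity: total = 12.

#E(F_7) = 12


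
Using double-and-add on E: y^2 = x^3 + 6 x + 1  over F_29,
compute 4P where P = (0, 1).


k = 4 = 100_2 (binary, LSB first: 001)
Double-and-add from P = (0, 1):
  bit 0 = 0: acc unchanged = O
  bit 1 = 0: acc unchanged = O
  bit 2 = 1: acc = O + (18, 24) = (18, 24)

4P = (18, 24)


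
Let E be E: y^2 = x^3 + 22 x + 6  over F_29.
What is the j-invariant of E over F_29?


Delta = -16(4 a^3 + 27 b^2) mod 29 = 20
-1728 * (4 a)^3 = -1728 * (4*22)^3 mod 29 = 12
j = 12 * 20^(-1) mod 29 = 18

j = 18 (mod 29)


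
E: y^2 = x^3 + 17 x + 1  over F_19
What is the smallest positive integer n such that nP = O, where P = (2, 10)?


Compute successive multiples of P until we hit O:
  1P = (2, 10)
  2P = (1, 0)
  3P = (2, 9)
  4P = O

ord(P) = 4


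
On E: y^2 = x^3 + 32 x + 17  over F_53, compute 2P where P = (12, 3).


Doubling: s = (3 x1^2 + a) / (2 y1)
s = (3*12^2 + 32) / (2*3) mod 53 = 42
x3 = s^2 - 2 x1 mod 53 = 42^2 - 2*12 = 44
y3 = s (x1 - x3) - y1 mod 53 = 42 * (12 - 44) - 3 = 31

2P = (44, 31)


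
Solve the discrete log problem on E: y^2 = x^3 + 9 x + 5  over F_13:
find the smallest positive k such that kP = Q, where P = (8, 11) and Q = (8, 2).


Enumerate multiples of P until we hit Q = (8, 2):
  1P = (8, 11)
  2P = (9, 10)
  3P = (10, 4)
  4P = (4, 1)
  5P = (4, 12)
  6P = (10, 9)
  7P = (9, 3)
  8P = (8, 2)
Match found at i = 8.

k = 8


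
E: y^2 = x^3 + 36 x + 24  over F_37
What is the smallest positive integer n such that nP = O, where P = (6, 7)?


Compute successive multiples of P until we hit O:
  1P = (6, 7)
  2P = (13, 32)
  3P = (30, 13)
  4P = (8, 11)
  5P = (27, 25)
  6P = (7, 8)
  7P = (25, 11)
  8P = (33, 36)
  ... (continuing to 24P)
  24P = O

ord(P) = 24


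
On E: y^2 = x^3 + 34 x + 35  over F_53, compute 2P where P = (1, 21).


Doubling: s = (3 x1^2 + a) / (2 y1)
s = (3*1^2 + 34) / (2*21) mod 53 = 40
x3 = s^2 - 2 x1 mod 53 = 40^2 - 2*1 = 8
y3 = s (x1 - x3) - y1 mod 53 = 40 * (1 - 8) - 21 = 17

2P = (8, 17)


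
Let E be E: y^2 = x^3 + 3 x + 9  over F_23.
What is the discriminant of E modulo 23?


4 a^3 + 27 b^2 = 4*3^3 + 27*9^2 = 108 + 2187 = 2295
Delta = -16 * (2295) = -36720
Delta mod 23 = 11

Delta = 11 (mod 23)


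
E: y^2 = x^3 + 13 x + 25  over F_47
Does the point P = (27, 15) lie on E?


Check whether y^2 = x^3 + 13 x + 25 (mod 47) for (x, y) = (27, 15).
LHS: y^2 = 15^2 mod 47 = 37
RHS: x^3 + 13 x + 25 = 27^3 + 13*27 + 25 mod 47 = 37
LHS = RHS

Yes, on the curve


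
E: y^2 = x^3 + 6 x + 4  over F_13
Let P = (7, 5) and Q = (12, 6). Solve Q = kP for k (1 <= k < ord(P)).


Enumerate multiples of P until we hit Q = (12, 6):
  1P = (7, 5)
  2P = (0, 2)
  3P = (3, 6)
  4P = (12, 6)
Match found at i = 4.

k = 4


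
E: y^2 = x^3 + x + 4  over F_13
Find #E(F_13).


For each x in F_13, count y with y^2 = x^3 + 1 x + 4 mod 13:
  x = 0: RHS = 4, y in [2, 11]  -> 2 point(s)
  x = 2: RHS = 1, y in [1, 12]  -> 2 point(s)
  x = 5: RHS = 4, y in [2, 11]  -> 2 point(s)
  x = 7: RHS = 3, y in [4, 9]  -> 2 point(s)
  x = 8: RHS = 4, y in [2, 11]  -> 2 point(s)
  x = 9: RHS = 1, y in [1, 12]  -> 2 point(s)
  x = 10: RHS = 0, y in [0]  -> 1 point(s)
Affine points: 13. Add the point at infinity: total = 14.

#E(F_13) = 14


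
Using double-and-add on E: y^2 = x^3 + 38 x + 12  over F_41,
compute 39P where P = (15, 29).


k = 39 = 100111_2 (binary, LSB first: 111001)
Double-and-add from P = (15, 29):
  bit 0 = 1: acc = O + (15, 29) = (15, 29)
  bit 1 = 1: acc = (15, 29) + (16, 40) = (8, 7)
  bit 2 = 1: acc = (8, 7) + (17, 35) = (11, 11)
  bit 3 = 0: acc unchanged = (11, 11)
  bit 4 = 0: acc unchanged = (11, 11)
  bit 5 = 1: acc = (11, 11) + (19, 7) = (1, 25)

39P = (1, 25)


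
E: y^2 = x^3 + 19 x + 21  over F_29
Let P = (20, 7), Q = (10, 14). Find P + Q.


P != Q, so use the chord formula.
s = (y2 - y1) / (x2 - x1) = (7) / (19) mod 29 = 8
x3 = s^2 - x1 - x2 mod 29 = 8^2 - 20 - 10 = 5
y3 = s (x1 - x3) - y1 mod 29 = 8 * (20 - 5) - 7 = 26

P + Q = (5, 26)


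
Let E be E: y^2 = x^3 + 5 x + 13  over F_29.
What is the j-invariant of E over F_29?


Delta = -16(4 a^3 + 27 b^2) mod 29 = 18
-1728 * (4 a)^3 = -1728 * (4*5)^3 mod 29 = 10
j = 10 * 18^(-1) mod 29 = 7

j = 7 (mod 29)


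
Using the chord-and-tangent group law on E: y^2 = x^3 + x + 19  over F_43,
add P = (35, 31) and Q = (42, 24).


P != Q, so use the chord formula.
s = (y2 - y1) / (x2 - x1) = (36) / (7) mod 43 = 42
x3 = s^2 - x1 - x2 mod 43 = 42^2 - 35 - 42 = 10
y3 = s (x1 - x3) - y1 mod 43 = 42 * (35 - 10) - 31 = 30

P + Q = (10, 30)


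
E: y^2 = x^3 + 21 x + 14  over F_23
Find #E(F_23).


For each x in F_23, count y with y^2 = x^3 + 21 x + 14 mod 23:
  x = 1: RHS = 13, y in [6, 17]  -> 2 point(s)
  x = 2: RHS = 18, y in [8, 15]  -> 2 point(s)
  x = 3: RHS = 12, y in [9, 14]  -> 2 point(s)
  x = 4: RHS = 1, y in [1, 22]  -> 2 point(s)
  x = 8: RHS = 4, y in [2, 21]  -> 2 point(s)
  x = 9: RHS = 12, y in [9, 14]  -> 2 point(s)
  x = 11: RHS = 12, y in [9, 14]  -> 2 point(s)
  x = 12: RHS = 16, y in [4, 19]  -> 2 point(s)
  x = 13: RHS = 0, y in [0]  -> 1 point(s)
  x = 14: RHS = 16, y in [4, 19]  -> 2 point(s)
  x = 15: RHS = 1, y in [1, 22]  -> 2 point(s)
  x = 19: RHS = 4, y in [2, 21]  -> 2 point(s)
  x = 20: RHS = 16, y in [4, 19]  -> 2 point(s)
Affine points: 25. Add the point at infinity: total = 26.

#E(F_23) = 26


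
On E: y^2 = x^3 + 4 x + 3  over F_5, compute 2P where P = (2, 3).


Doubling: s = (3 x1^2 + a) / (2 y1)
s = (3*2^2 + 4) / (2*3) mod 5 = 1
x3 = s^2 - 2 x1 mod 5 = 1^2 - 2*2 = 2
y3 = s (x1 - x3) - y1 mod 5 = 1 * (2 - 2) - 3 = 2

2P = (2, 2)


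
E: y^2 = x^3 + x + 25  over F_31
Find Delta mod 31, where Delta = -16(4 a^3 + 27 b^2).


4 a^3 + 27 b^2 = 4*1^3 + 27*25^2 = 4 + 16875 = 16879
Delta = -16 * (16879) = -270064
Delta mod 31 = 8

Delta = 8 (mod 31)


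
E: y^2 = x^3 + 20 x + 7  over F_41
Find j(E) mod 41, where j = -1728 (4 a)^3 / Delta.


Delta = -16(4 a^3 + 27 b^2) mod 41 = 37
-1728 * (4 a)^3 = -1728 * (4*20)^3 mod 41 = 7
j = 7 * 37^(-1) mod 41 = 29

j = 29 (mod 41)


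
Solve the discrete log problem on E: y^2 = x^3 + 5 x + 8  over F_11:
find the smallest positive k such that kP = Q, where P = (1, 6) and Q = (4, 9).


Enumerate multiples of P until we hit Q = (4, 9):
  1P = (1, 6)
  2P = (7, 1)
  3P = (4, 2)
  4P = (9, 1)
  5P = (5, 2)
  6P = (6, 10)
  7P = (2, 2)
  8P = (2, 9)
  9P = (6, 1)
  10P = (5, 9)
  11P = (9, 10)
  12P = (4, 9)
Match found at i = 12.

k = 12


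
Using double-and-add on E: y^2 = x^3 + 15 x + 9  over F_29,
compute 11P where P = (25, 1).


k = 11 = 1011_2 (binary, LSB first: 1101)
Double-and-add from P = (25, 1):
  bit 0 = 1: acc = O + (25, 1) = (25, 1)
  bit 1 = 1: acc = (25, 1) + (7, 15) = (13, 9)
  bit 2 = 0: acc unchanged = (13, 9)
  bit 3 = 1: acc = (13, 9) + (26, 16) = (15, 10)

11P = (15, 10)


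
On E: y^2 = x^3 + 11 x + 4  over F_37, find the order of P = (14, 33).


Compute successive multiples of P until we hit O:
  1P = (14, 33)
  2P = (30, 18)
  3P = (29, 25)
  4P = (3, 8)
  5P = (27, 35)
  6P = (5, 31)
  7P = (8, 30)
  8P = (6, 8)
  ... (continuing to 43P)
  43P = O

ord(P) = 43


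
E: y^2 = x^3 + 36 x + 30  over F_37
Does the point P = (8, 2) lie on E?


Check whether y^2 = x^3 + 36 x + 30 (mod 37) for (x, y) = (8, 2).
LHS: y^2 = 2^2 mod 37 = 4
RHS: x^3 + 36 x + 30 = 8^3 + 36*8 + 30 mod 37 = 16
LHS != RHS

No, not on the curve


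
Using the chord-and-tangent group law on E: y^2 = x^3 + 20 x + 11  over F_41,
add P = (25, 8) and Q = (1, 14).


P != Q, so use the chord formula.
s = (y2 - y1) / (x2 - x1) = (6) / (17) mod 41 = 10
x3 = s^2 - x1 - x2 mod 41 = 10^2 - 25 - 1 = 33
y3 = s (x1 - x3) - y1 mod 41 = 10 * (25 - 33) - 8 = 35

P + Q = (33, 35)


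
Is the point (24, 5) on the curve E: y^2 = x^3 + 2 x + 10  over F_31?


Check whether y^2 = x^3 + 2 x + 10 (mod 31) for (x, y) = (24, 5).
LHS: y^2 = 5^2 mod 31 = 25
RHS: x^3 + 2 x + 10 = 24^3 + 2*24 + 10 mod 31 = 25
LHS = RHS

Yes, on the curve


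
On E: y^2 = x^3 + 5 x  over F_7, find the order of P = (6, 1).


Compute successive multiples of P until we hit O:
  1P = (6, 1)
  2P = (4, 0)
  3P = (6, 6)
  4P = O

ord(P) = 4


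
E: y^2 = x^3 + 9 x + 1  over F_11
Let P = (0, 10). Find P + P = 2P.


Doubling: s = (3 x1^2 + a) / (2 y1)
s = (3*0^2 + 9) / (2*10) mod 11 = 1
x3 = s^2 - 2 x1 mod 11 = 1^2 - 2*0 = 1
y3 = s (x1 - x3) - y1 mod 11 = 1 * (0 - 1) - 10 = 0

2P = (1, 0)


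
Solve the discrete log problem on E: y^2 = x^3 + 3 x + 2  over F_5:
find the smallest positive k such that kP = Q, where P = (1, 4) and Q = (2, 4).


Enumerate multiples of P until we hit Q = (2, 4):
  1P = (1, 4)
  2P = (2, 4)
Match found at i = 2.

k = 2


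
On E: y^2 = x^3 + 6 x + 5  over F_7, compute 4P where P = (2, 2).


k = 4 = 100_2 (binary, LSB first: 001)
Double-and-add from P = (2, 2):
  bit 0 = 0: acc unchanged = O
  bit 1 = 0: acc unchanged = O
  bit 2 = 1: acc = O + (3, 6) = (3, 6)

4P = (3, 6)


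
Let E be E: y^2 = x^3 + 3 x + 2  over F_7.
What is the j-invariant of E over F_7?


Delta = -16(4 a^3 + 27 b^2) mod 7 = 2
-1728 * (4 a)^3 = -1728 * (4*3)^3 mod 7 = 6
j = 6 * 2^(-1) mod 7 = 3

j = 3 (mod 7)


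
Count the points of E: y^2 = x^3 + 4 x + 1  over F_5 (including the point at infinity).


For each x in F_5, count y with y^2 = x^3 + 4 x + 1 mod 5:
  x = 0: RHS = 1, y in [1, 4]  -> 2 point(s)
  x = 1: RHS = 1, y in [1, 4]  -> 2 point(s)
  x = 3: RHS = 0, y in [0]  -> 1 point(s)
  x = 4: RHS = 1, y in [1, 4]  -> 2 point(s)
Affine points: 7. Add the point at infinity: total = 8.

#E(F_5) = 8


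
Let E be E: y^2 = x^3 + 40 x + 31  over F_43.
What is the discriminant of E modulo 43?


4 a^3 + 27 b^2 = 4*40^3 + 27*31^2 = 256000 + 25947 = 281947
Delta = -16 * (281947) = -4511152
Delta mod 43 = 21

Delta = 21 (mod 43)


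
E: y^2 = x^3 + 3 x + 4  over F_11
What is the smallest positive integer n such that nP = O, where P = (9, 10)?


Compute successive multiples of P until we hit O:
  1P = (9, 10)
  2P = (8, 10)
  3P = (5, 1)
  4P = (0, 2)
  5P = (7, 4)
  6P = (4, 5)
  7P = (10, 0)
  8P = (4, 6)
  ... (continuing to 14P)
  14P = O

ord(P) = 14


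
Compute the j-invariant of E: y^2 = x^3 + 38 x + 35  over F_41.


Delta = -16(4 a^3 + 27 b^2) mod 41 = 34
-1728 * (4 a)^3 = -1728 * (4*38)^3 mod 41 = 36
j = 36 * 34^(-1) mod 41 = 30

j = 30 (mod 41)


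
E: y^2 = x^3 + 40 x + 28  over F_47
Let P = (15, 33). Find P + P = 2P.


Doubling: s = (3 x1^2 + a) / (2 y1)
s = (3*15^2 + 40) / (2*33) mod 47 = 3
x3 = s^2 - 2 x1 mod 47 = 3^2 - 2*15 = 26
y3 = s (x1 - x3) - y1 mod 47 = 3 * (15 - 26) - 33 = 28

2P = (26, 28)


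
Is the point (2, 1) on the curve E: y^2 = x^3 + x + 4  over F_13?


Check whether y^2 = x^3 + 1 x + 4 (mod 13) for (x, y) = (2, 1).
LHS: y^2 = 1^2 mod 13 = 1
RHS: x^3 + 1 x + 4 = 2^3 + 1*2 + 4 mod 13 = 1
LHS = RHS

Yes, on the curve


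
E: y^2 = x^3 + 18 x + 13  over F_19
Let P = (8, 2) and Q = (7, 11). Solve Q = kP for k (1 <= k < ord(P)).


Enumerate multiples of P until we hit Q = (7, 11):
  1P = (8, 2)
  2P = (9, 12)
  3P = (7, 8)
  4P = (2, 0)
  5P = (7, 11)
Match found at i = 5.

k = 5


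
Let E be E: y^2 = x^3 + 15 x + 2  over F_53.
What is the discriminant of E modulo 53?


4 a^3 + 27 b^2 = 4*15^3 + 27*2^2 = 13500 + 108 = 13608
Delta = -16 * (13608) = -217728
Delta mod 53 = 49

Delta = 49 (mod 53)


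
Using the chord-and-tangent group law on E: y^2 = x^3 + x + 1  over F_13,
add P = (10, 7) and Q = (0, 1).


P != Q, so use the chord formula.
s = (y2 - y1) / (x2 - x1) = (7) / (3) mod 13 = 11
x3 = s^2 - x1 - x2 mod 13 = 11^2 - 10 - 0 = 7
y3 = s (x1 - x3) - y1 mod 13 = 11 * (10 - 7) - 7 = 0

P + Q = (7, 0)


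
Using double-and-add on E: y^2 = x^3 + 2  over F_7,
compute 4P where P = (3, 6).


k = 4 = 100_2 (binary, LSB first: 001)
Double-and-add from P = (3, 6):
  bit 0 = 0: acc unchanged = O
  bit 1 = 0: acc unchanged = O
  bit 2 = 1: acc = O + (3, 6) = (3, 6)

4P = (3, 6)


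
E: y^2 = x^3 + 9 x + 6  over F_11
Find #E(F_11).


For each x in F_11, count y with y^2 = x^3 + 9 x + 6 mod 11:
  x = 1: RHS = 5, y in [4, 7]  -> 2 point(s)
  x = 3: RHS = 5, y in [4, 7]  -> 2 point(s)
  x = 5: RHS = 0, y in [0]  -> 1 point(s)
  x = 6: RHS = 1, y in [1, 10]  -> 2 point(s)
  x = 7: RHS = 5, y in [4, 7]  -> 2 point(s)
Affine points: 9. Add the point at infinity: total = 10.

#E(F_11) = 10


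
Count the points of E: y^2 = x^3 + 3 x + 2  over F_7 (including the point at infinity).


For each x in F_7, count y with y^2 = x^3 + 3 x + 2 mod 7:
  x = 0: RHS = 2, y in [3, 4]  -> 2 point(s)
  x = 2: RHS = 2, y in [3, 4]  -> 2 point(s)
  x = 4: RHS = 1, y in [1, 6]  -> 2 point(s)
  x = 5: RHS = 2, y in [3, 4]  -> 2 point(s)
Affine points: 8. Add the point at infinity: total = 9.

#E(F_7) = 9


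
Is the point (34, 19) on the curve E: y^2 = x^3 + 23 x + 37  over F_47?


Check whether y^2 = x^3 + 23 x + 37 (mod 47) for (x, y) = (34, 19).
LHS: y^2 = 19^2 mod 47 = 32
RHS: x^3 + 23 x + 37 = 34^3 + 23*34 + 37 mod 47 = 32
LHS = RHS

Yes, on the curve


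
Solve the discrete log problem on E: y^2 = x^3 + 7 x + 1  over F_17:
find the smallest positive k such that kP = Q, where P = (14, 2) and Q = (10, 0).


Enumerate multiples of P until we hit Q = (10, 0):
  1P = (14, 2)
  2P = (6, 15)
  3P = (10, 0)
Match found at i = 3.

k = 3


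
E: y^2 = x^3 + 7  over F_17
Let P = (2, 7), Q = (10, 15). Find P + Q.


P != Q, so use the chord formula.
s = (y2 - y1) / (x2 - x1) = (8) / (8) mod 17 = 1
x3 = s^2 - x1 - x2 mod 17 = 1^2 - 2 - 10 = 6
y3 = s (x1 - x3) - y1 mod 17 = 1 * (2 - 6) - 7 = 6

P + Q = (6, 6)


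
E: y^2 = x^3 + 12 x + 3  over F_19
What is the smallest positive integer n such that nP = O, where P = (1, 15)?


Compute successive multiples of P until we hit O:
  1P = (1, 15)
  2P = (3, 3)
  3P = (13, 0)
  4P = (3, 16)
  5P = (1, 4)
  6P = O

ord(P) = 6


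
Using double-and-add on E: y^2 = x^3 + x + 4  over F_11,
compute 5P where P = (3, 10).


k = 5 = 101_2 (binary, LSB first: 101)
Double-and-add from P = (3, 10):
  bit 0 = 1: acc = O + (3, 10) = (3, 10)
  bit 1 = 0: acc unchanged = (3, 10)
  bit 2 = 1: acc = (3, 10) + (3, 10) = (3, 1)

5P = (3, 1)


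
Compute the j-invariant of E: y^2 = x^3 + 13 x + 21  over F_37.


Delta = -16(4 a^3 + 27 b^2) mod 37 = 30
-1728 * (4 a)^3 = -1728 * (4*13)^3 mod 37 = 14
j = 14 * 30^(-1) mod 37 = 35

j = 35 (mod 37)


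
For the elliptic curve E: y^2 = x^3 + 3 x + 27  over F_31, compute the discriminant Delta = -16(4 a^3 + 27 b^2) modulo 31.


4 a^3 + 27 b^2 = 4*3^3 + 27*27^2 = 108 + 19683 = 19791
Delta = -16 * (19791) = -316656
Delta mod 31 = 9

Delta = 9 (mod 31)


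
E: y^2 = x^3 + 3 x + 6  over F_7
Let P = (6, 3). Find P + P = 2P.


Doubling: s = (3 x1^2 + a) / (2 y1)
s = (3*6^2 + 3) / (2*3) mod 7 = 1
x3 = s^2 - 2 x1 mod 7 = 1^2 - 2*6 = 3
y3 = s (x1 - x3) - y1 mod 7 = 1 * (6 - 3) - 3 = 0

2P = (3, 0)


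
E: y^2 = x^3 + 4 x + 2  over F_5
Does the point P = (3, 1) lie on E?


Check whether y^2 = x^3 + 4 x + 2 (mod 5) for (x, y) = (3, 1).
LHS: y^2 = 1^2 mod 5 = 1
RHS: x^3 + 4 x + 2 = 3^3 + 4*3 + 2 mod 5 = 1
LHS = RHS

Yes, on the curve


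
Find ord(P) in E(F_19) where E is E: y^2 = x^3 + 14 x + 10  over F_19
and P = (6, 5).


Compute successive multiples of P until we hit O:
  1P = (6, 5)
  2P = (16, 6)
  3P = (1, 5)
  4P = (12, 14)
  5P = (8, 11)
  6P = (14, 9)
  7P = (4, 15)
  8P = (15, 2)
  ... (continuing to 17P)
  17P = O

ord(P) = 17


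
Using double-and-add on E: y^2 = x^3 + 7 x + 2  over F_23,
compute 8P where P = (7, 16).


k = 8 = 1000_2 (binary, LSB first: 0001)
Double-and-add from P = (7, 16):
  bit 0 = 0: acc unchanged = O
  bit 1 = 0: acc unchanged = O
  bit 2 = 0: acc unchanged = O
  bit 3 = 1: acc = O + (15, 20) = (15, 20)

8P = (15, 20)


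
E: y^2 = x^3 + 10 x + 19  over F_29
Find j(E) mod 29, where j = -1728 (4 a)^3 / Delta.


Delta = -16(4 a^3 + 27 b^2) mod 29 = 13
-1728 * (4 a)^3 = -1728 * (4*10)^3 mod 29 = 22
j = 22 * 13^(-1) mod 29 = 24

j = 24 (mod 29)


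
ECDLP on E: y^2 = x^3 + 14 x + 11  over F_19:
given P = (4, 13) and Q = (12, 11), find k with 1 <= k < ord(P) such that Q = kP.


Enumerate multiples of P until we hit Q = (12, 11):
  1P = (4, 13)
  2P = (15, 9)
  3P = (5, 15)
  4P = (14, 5)
  5P = (10, 7)
  6P = (6, 8)
  7P = (1, 8)
  8P = (2, 3)
  9P = (0, 7)
  10P = (3, 17)
  11P = (9, 7)
  12P = (12, 8)
  13P = (12, 11)
Match found at i = 13.

k = 13


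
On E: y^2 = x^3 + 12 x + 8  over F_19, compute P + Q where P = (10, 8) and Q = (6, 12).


P != Q, so use the chord formula.
s = (y2 - y1) / (x2 - x1) = (4) / (15) mod 19 = 18
x3 = s^2 - x1 - x2 mod 19 = 18^2 - 10 - 6 = 4
y3 = s (x1 - x3) - y1 mod 19 = 18 * (10 - 4) - 8 = 5

P + Q = (4, 5)


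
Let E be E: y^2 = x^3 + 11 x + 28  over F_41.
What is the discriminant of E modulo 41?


4 a^3 + 27 b^2 = 4*11^3 + 27*28^2 = 5324 + 21168 = 26492
Delta = -16 * (26492) = -423872
Delta mod 41 = 27

Delta = 27 (mod 41)


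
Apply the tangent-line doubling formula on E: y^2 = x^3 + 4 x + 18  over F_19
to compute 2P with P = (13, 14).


Doubling: s = (3 x1^2 + a) / (2 y1)
s = (3*13^2 + 4) / (2*14) mod 19 = 4
x3 = s^2 - 2 x1 mod 19 = 4^2 - 2*13 = 9
y3 = s (x1 - x3) - y1 mod 19 = 4 * (13 - 9) - 14 = 2

2P = (9, 2)


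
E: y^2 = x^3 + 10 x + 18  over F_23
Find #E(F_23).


For each x in F_23, count y with y^2 = x^3 + 10 x + 18 mod 23:
  x = 0: RHS = 18, y in [8, 15]  -> 2 point(s)
  x = 1: RHS = 6, y in [11, 12]  -> 2 point(s)
  x = 2: RHS = 0, y in [0]  -> 1 point(s)
  x = 3: RHS = 6, y in [11, 12]  -> 2 point(s)
  x = 5: RHS = 9, y in [3, 20]  -> 2 point(s)
  x = 6: RHS = 18, y in [8, 15]  -> 2 point(s)
  x = 8: RHS = 12, y in [9, 14]  -> 2 point(s)
  x = 9: RHS = 9, y in [3, 20]  -> 2 point(s)
  x = 12: RHS = 3, y in [7, 16]  -> 2 point(s)
  x = 14: RHS = 4, y in [2, 21]  -> 2 point(s)
  x = 15: RHS = 1, y in [1, 22]  -> 2 point(s)
  x = 17: RHS = 18, y in [8, 15]  -> 2 point(s)
  x = 18: RHS = 4, y in [2, 21]  -> 2 point(s)
  x = 19: RHS = 6, y in [11, 12]  -> 2 point(s)
  x = 21: RHS = 13, y in [6, 17]  -> 2 point(s)
Affine points: 29. Add the point at infinity: total = 30.

#E(F_23) = 30


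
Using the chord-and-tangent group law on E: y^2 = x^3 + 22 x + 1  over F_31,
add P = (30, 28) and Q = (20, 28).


P != Q, so use the chord formula.
s = (y2 - y1) / (x2 - x1) = (0) / (21) mod 31 = 0
x3 = s^2 - x1 - x2 mod 31 = 0^2 - 30 - 20 = 12
y3 = s (x1 - x3) - y1 mod 31 = 0 * (30 - 12) - 28 = 3

P + Q = (12, 3)


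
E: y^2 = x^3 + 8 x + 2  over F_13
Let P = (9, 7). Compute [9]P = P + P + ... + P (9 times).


k = 9 = 1001_2 (binary, LSB first: 1001)
Double-and-add from P = (9, 7):
  bit 0 = 1: acc = O + (9, 7) = (9, 7)
  bit 1 = 0: acc unchanged = (9, 7)
  bit 2 = 0: acc unchanged = (9, 7)
  bit 3 = 1: acc = (9, 7) + (11, 2) = (9, 6)

9P = (9, 6)


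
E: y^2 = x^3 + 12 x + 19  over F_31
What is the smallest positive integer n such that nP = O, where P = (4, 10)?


Compute successive multiples of P until we hit O:
  1P = (4, 10)
  2P = (1, 30)
  3P = (5, 7)
  4P = (0, 9)
  5P = (29, 7)
  6P = (6, 20)
  7P = (15, 28)
  8P = (28, 24)
  ... (continuing to 20P)
  20P = O

ord(P) = 20


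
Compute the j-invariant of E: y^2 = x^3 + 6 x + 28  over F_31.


Delta = -16(4 a^3 + 27 b^2) mod 31 = 20
-1728 * (4 a)^3 = -1728 * (4*6)^3 mod 31 = 15
j = 15 * 20^(-1) mod 31 = 24

j = 24 (mod 31)


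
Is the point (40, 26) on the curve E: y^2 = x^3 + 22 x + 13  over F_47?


Check whether y^2 = x^3 + 22 x + 13 (mod 47) for (x, y) = (40, 26).
LHS: y^2 = 26^2 mod 47 = 18
RHS: x^3 + 22 x + 13 = 40^3 + 22*40 + 13 mod 47 = 33
LHS != RHS

No, not on the curve


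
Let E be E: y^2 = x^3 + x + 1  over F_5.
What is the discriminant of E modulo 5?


4 a^3 + 27 b^2 = 4*1^3 + 27*1^2 = 4 + 27 = 31
Delta = -16 * (31) = -496
Delta mod 5 = 4

Delta = 4 (mod 5)


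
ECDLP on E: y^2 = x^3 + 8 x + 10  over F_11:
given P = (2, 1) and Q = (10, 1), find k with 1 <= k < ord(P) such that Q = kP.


Enumerate multiples of P until we hit Q = (10, 1):
  1P = (2, 1)
  2P = (8, 5)
  3P = (10, 1)
Match found at i = 3.

k = 3


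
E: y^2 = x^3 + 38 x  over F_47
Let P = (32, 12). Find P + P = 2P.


Doubling: s = (3 x1^2 + a) / (2 y1)
s = (3*32^2 + 38) / (2*12) mod 47 = 16
x3 = s^2 - 2 x1 mod 47 = 16^2 - 2*32 = 4
y3 = s (x1 - x3) - y1 mod 47 = 16 * (32 - 4) - 12 = 13

2P = (4, 13)
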